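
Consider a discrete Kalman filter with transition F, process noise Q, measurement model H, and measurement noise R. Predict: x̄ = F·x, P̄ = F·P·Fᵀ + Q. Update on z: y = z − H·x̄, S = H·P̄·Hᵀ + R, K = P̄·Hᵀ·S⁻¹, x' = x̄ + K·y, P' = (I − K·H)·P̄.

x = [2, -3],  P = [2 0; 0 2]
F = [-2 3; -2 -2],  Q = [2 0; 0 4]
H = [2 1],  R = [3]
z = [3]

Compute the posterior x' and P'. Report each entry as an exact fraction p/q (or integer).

x̄ = F·x = [-13, 2]
P̄ = F·P·Fᵀ + Q = [28 -4; -4 20]
y = z − H·x̄ = [27]
S = H·P̄·Hᵀ + R = [119]
K = P̄·Hᵀ·S⁻¹ = [52/119; 12/119]
x' = x̄ + K·y = [-143/119, 562/119]
P' = (I − K·H)·P̄ = [628/119 -1100/119; -1100/119 2236/119]

x' = [-143/119, 562/119]
P' = [628/119 -1100/119; -1100/119 2236/119]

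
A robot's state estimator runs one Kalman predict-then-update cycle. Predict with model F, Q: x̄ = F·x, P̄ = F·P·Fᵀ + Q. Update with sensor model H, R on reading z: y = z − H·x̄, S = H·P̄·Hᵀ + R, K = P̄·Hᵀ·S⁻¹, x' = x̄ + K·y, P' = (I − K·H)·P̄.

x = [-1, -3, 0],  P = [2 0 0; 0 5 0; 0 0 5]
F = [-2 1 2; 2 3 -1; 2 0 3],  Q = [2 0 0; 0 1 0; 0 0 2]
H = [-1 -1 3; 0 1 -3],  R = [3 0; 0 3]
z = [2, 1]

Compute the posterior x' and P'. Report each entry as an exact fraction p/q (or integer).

x̄ = F·x = [-1, -11, -2]
P̄ = F·P·Fᵀ + Q = [35 -3 22; -3 59 -7; 22 -7 55]
y = z − H·x̄ = [-4, 6]
S = H·P̄·Hᵀ + R = [496 -527; -527 599]
K = P̄·Hᵀ·S⁻¹ = [-15997/19375 -526/625; -3963/19375 -29/625; -794/19375 -202/625]
x' = x̄ + K·y = [-53223/19375, -202667/19375, -73146/19375]
P' = (I − K·H)·P̄ = [96909/19375 14586/19375 21168/19375; 14586/19375 909894/19375 304197/19375; 21168/19375 304197/19375 107661/19375]

x' = [-53223/19375, -202667/19375, -73146/19375]
P' = [96909/19375 14586/19375 21168/19375; 14586/19375 909894/19375 304197/19375; 21168/19375 304197/19375 107661/19375]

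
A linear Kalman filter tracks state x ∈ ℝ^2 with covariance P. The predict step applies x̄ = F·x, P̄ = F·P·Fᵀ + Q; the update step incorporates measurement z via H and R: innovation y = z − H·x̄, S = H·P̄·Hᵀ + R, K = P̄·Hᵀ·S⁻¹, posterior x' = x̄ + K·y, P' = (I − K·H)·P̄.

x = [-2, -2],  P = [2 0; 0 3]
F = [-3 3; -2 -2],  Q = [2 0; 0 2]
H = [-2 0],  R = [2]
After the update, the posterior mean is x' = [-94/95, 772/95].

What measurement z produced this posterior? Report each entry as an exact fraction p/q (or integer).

x̄ = F·x = [0, 8]
P̄ = F·P·Fᵀ + Q = [47 -6; -6 22]
S = H·P̄·Hᵀ + R = [190]
K = P̄·Hᵀ·S⁻¹ = [-47/95; 6/95]
x' − x̄ = [-94/95, 12/95] = K·y
y = (KᵀK)⁻¹·Kᵀ·(x' − x̄) = [2]
z = y + H·x̄ = [2] + [0] = [2]

z = [2]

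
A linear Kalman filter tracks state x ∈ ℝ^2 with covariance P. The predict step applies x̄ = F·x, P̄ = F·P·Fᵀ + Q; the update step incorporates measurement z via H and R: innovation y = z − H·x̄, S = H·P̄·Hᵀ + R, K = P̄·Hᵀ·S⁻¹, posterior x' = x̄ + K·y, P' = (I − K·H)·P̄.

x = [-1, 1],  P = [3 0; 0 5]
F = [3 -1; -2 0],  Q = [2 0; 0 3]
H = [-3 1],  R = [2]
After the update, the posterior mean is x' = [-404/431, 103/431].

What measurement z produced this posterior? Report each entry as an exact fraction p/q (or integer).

z = [3]

x̄ = F·x = [-4, 2]
P̄ = F·P·Fᵀ + Q = [34 -18; -18 15]
S = H·P̄·Hᵀ + R = [431]
K = P̄·Hᵀ·S⁻¹ = [-120/431; 69/431]
x' − x̄ = [1320/431, -759/431] = K·y
y = (KᵀK)⁻¹·Kᵀ·(x' − x̄) = [-11]
z = y + H·x̄ = [-11] + [14] = [3]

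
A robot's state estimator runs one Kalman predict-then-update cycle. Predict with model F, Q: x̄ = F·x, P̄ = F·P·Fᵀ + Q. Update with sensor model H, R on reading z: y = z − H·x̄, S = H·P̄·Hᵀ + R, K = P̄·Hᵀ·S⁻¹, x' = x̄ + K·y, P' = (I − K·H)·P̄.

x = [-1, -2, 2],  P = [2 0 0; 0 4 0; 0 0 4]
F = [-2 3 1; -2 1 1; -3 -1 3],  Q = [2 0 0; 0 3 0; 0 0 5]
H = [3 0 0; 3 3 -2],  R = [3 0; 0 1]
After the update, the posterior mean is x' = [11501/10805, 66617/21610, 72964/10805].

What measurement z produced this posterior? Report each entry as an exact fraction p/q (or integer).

z = [3, -1]

x̄ = F·x = [-2, 2, 11]
P̄ = F·P·Fᵀ + Q = [50 24 12; 24 19 20; 12 20 63]
S = H·P̄·Hᵀ + R = [453 594; 594 922]
K = P̄·Hᵀ·S⁻¹ = [3448/10805 99/10805; 2253/10805 -817/21610; 8502/10805 -5829/10805]
x' − x̄ = [33111/10805, 23397/21610, -45891/10805] = K·y
y = (KᵀK)⁻¹·Kᵀ·(x' − x̄) = [9, 21]
z = y + H·x̄ = [9, 21] + [-6, -22] = [3, -1]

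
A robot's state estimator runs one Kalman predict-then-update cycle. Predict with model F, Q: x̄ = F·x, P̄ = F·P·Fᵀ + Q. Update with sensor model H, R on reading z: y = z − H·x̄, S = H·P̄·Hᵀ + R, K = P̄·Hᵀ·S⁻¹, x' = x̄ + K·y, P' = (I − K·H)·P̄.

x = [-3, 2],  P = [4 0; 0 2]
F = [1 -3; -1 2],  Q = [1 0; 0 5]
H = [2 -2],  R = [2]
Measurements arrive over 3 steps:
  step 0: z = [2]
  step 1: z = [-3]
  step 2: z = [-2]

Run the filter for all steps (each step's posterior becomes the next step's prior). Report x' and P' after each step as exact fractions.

step 0: x' = [21/145, -107/145], P' = [293/145 254/145; 254/145 287/145]
step 1: x' = [-4712/8419, 7122/8419], P' = [17587/8419 15345/8419; 15345/8419 17240/8419]
step 2: x' = [-383306/498343, 151652/498343], P' = [1046480/498343 913082/498343; 913082/498343 1024646/498343]

step 0: x̄ = F·x = [-9, 7]
step 0: P̄ = F·P·Fᵀ + Q = [23 -16; -16 17]
step 0: y = z − H·x̄ = [34]
step 0: S = H·P̄·Hᵀ + R = [290]
step 0: K = P̄·Hᵀ·S⁻¹ = [39/145; -33/145]
step 0: x' = x̄ + K·y = [21/145, -107/145]
step 0: P' = (I − K·H)·P̄ = [293/145 254/145; 254/145 287/145]
step 1: x̄ = F·x = [342/145, -47/29]
step 1: P̄ = F·P·Fᵀ + Q = [1497/145 -149/29; -149/29 230/29]
step 1: y = z − H·x̄ = [-1589/145]
step 1: S = H·P̄·Hᵀ + R = [16838/145]
step 1: K = P̄·Hᵀ·S⁻¹ = [2242/8419; -1895/8419]
step 1: x' = x̄ + K·y = [-4712/8419, 7122/8419]
step 1: P' = (I − K·H)·P̄ = [17587/8419 15345/8419; 15345/8419 17240/8419]
step 2: x̄ = F·x = [-26078/8419, 18956/8419]
step 2: P̄ = F·P·Fᵀ + Q = [89096/8419 -44302/8419; -44302/8419 67262/8419]
step 2: y = z − H·x̄ = [73230/8419]
step 2: S = H·P̄·Hᵀ + R = [996686/8419]
step 2: K = P̄·Hᵀ·S⁻¹ = [133398/498343; -111564/498343]
step 2: x' = x̄ + K·y = [-383306/498343, 151652/498343]
step 2: P' = (I − K·H)·P̄ = [1046480/498343 913082/498343; 913082/498343 1024646/498343]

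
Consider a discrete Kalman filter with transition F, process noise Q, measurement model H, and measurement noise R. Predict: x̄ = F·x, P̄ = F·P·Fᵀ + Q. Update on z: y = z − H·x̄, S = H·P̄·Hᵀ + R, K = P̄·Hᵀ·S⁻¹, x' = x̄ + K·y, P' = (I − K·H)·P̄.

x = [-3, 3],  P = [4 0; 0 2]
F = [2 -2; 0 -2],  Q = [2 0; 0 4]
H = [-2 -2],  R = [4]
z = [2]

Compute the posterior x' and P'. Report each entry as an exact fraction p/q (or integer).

x' = [-82/55, 2/11]
P' = [274/55 -48/11; -48/11 52/11]

x̄ = F·x = [-12, -6]
P̄ = F·P·Fᵀ + Q = [26 8; 8 12]
y = z − H·x̄ = [-34]
S = H·P̄·Hᵀ + R = [220]
K = P̄·Hᵀ·S⁻¹ = [-17/55; -2/11]
x' = x̄ + K·y = [-82/55, 2/11]
P' = (I − K·H)·P̄ = [274/55 -48/11; -48/11 52/11]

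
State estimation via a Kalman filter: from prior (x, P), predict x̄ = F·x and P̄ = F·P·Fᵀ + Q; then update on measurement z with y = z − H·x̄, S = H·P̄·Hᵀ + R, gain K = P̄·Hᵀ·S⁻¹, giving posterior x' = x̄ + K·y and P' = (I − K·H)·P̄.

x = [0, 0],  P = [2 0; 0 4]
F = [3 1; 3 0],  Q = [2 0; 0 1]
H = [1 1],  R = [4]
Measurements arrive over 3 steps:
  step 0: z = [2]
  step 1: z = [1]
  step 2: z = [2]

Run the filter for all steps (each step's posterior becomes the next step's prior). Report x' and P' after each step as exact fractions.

step 0: x' = [84/83, 74/83], P' = [228/83 -60/83; -60/83 208/83]
step 1: x' = [3008/2759, 411/2759], P' = [19186/8277 -3434/8277; -3434/8277 19462/8277]
step 2: x' = [841943/726889, 767127/726889], P' = [1678970/726889 -277138/726889; -277138/726889 1650430/726889]

step 0: x̄ = F·x = [0, 0]
step 0: P̄ = F·P·Fᵀ + Q = [24 18; 18 19]
step 0: y = z − H·x̄ = [2]
step 0: S = H·P̄·Hᵀ + R = [83]
step 0: K = P̄·Hᵀ·S⁻¹ = [42/83; 37/83]
step 0: x' = x̄ + K·y = [84/83, 74/83]
step 0: P' = (I − K·H)·P̄ = [228/83 -60/83; -60/83 208/83]
step 1: x̄ = F·x = [326/83, 252/83]
step 1: P̄ = F·P·Fᵀ + Q = [2066/83 1872/83; 1872/83 2135/83]
step 1: y = z − H·x̄ = [-495/83]
step 1: S = H·P̄·Hᵀ + R = [8277/83]
step 1: K = P̄·Hᵀ·S⁻¹ = [3938/8277; 4007/8277]
step 1: x' = x̄ + K·y = [3008/2759, 411/2759]
step 1: P' = (I − K·H)·P̄ = [19186/8277 -3434/8277; -3434/8277 19462/8277]
step 2: x̄ = F·x = [9435/2759, 9024/2759]
step 2: P̄ = F·P·Fᵀ + Q = [188086/8277 54124/2759; 54124/2759 60317/2759]
step 2: y = z − H·x̄ = [-12941/2759]
step 2: S = H·P̄·Hᵀ + R = [726889/8277]
step 2: K = P̄·Hᵀ·S⁻¹ = [350458/726889; 343323/726889]
step 2: x' = x̄ + K·y = [841943/726889, 767127/726889]
step 2: P' = (I − K·H)·P̄ = [1678970/726889 -277138/726889; -277138/726889 1650430/726889]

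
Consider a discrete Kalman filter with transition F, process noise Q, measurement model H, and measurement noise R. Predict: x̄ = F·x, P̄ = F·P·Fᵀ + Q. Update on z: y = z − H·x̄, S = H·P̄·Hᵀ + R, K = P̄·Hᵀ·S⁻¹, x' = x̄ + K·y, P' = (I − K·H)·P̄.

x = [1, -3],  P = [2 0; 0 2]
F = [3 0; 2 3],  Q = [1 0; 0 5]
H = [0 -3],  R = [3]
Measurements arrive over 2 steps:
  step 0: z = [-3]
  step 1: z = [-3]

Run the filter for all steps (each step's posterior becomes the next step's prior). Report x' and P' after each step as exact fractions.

step 0: x̄ = F·x = [3, -7]
step 0: P̄ = F·P·Fᵀ + Q = [19 12; 12 31]
step 0: y = z − H·x̄ = [-24]
step 0: S = H·P̄·Hᵀ + R = [282]
step 0: K = P̄·Hᵀ·S⁻¹ = [-6/47; -31/94]
step 0: x' = x̄ + K·y = [285/47, 43/47]
step 0: P' = (I − K·H)·P̄ = [677/47 6/47; 6/47 31/94]
step 1: x̄ = F·x = [855/47, 699/47]
step 1: P̄ = F·P·Fᵀ + Q = [6140/47 4116/47; 4116/47 6309/94]
step 1: y = z − H·x̄ = [1956/47]
step 1: S = H·P̄·Hᵀ + R = [57063/94]
step 1: K = P̄·Hᵀ·S⁻¹ = [-8232/19021; -6309/19021]
step 1: x' = x̄ + K·y = [3429/19021, 20325/19021]
step 1: P' = (I − K·H)·P̄ = [322132/19021 8232/19021; 8232/19021 6309/19021]

step 0: x' = [285/47, 43/47], P' = [677/47 6/47; 6/47 31/94]
step 1: x' = [3429/19021, 20325/19021], P' = [322132/19021 8232/19021; 8232/19021 6309/19021]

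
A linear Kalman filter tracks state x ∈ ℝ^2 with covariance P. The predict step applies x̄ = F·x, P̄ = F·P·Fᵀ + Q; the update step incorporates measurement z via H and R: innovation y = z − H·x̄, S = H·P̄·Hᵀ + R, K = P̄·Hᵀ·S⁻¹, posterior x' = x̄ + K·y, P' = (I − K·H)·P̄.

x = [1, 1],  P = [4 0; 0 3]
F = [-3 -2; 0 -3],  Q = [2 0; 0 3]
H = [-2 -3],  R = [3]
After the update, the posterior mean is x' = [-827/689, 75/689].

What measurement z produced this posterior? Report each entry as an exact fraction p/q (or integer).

x̄ = F·x = [-5, -3]
P̄ = F·P·Fᵀ + Q = [50 18; 18 30]
S = H·P̄·Hᵀ + R = [689]
K = P̄·Hᵀ·S⁻¹ = [-154/689; -126/689]
x' − x̄ = [2618/689, 2142/689] = K·y
y = (KᵀK)⁻¹·Kᵀ·(x' − x̄) = [-17]
z = y + H·x̄ = [-17] + [19] = [2]

z = [2]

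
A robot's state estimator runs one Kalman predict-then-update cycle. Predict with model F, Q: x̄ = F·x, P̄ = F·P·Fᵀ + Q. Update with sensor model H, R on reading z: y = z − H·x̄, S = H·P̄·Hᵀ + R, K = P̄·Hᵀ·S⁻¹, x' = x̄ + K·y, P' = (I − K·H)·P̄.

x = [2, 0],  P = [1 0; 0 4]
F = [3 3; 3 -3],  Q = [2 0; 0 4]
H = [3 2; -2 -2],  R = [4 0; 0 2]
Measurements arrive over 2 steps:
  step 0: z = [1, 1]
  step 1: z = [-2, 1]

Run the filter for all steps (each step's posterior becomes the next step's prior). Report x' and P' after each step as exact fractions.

step 0: x̄ = F·x = [6, 6]
step 0: P̄ = F·P·Fᵀ + Q = [47 -27; -27 49]
step 0: y = z − H·x̄ = [-29, 25]
step 0: S = H·P̄·Hᵀ + R = [299 -208; -208 170]
step 0: K = P̄·Hᵀ·S⁻¹ = [3235/3783 236/291; -3131/3783 -370/291]
step 0: x' = x̄ + K·y = [1861/1261, -2251/1261]
step 0: P' = (I − K·H)·P̄ = [19076/3783 -22144/3783; -22144/3783 26954/3783]
step 1: x̄ = F·x = [-90/97, 12336/1261]
step 1: P̄ = F·P·Fᵀ + Q = [596/97 -1818/97; -1818/97 275998/1261]
step 1: y = z − H·x̄ = [-23684/1261, 23593/1261]
step 1: S = H·P̄·Hᵀ + R = [895160/1261 -914140/1261; -914140/1261 948434/1261]
step 1: K = P̄·Hᵀ·S⁻¹ = [155107/330795 32116/66159; -1012321/2646360 -238403/264636]
step 1: x' = x̄ + K·y = [-71906/110265, 49549/441060]
step 1: P' = (I − K·H)·P̄ = [941588/330795 -1102168/330795; -1102168/330795 5600687/1323180]

step 0: x' = [1861/1261, -2251/1261], P' = [19076/3783 -22144/3783; -22144/3783 26954/3783]
step 1: x' = [-71906/110265, 49549/441060], P' = [941588/330795 -1102168/330795; -1102168/330795 5600687/1323180]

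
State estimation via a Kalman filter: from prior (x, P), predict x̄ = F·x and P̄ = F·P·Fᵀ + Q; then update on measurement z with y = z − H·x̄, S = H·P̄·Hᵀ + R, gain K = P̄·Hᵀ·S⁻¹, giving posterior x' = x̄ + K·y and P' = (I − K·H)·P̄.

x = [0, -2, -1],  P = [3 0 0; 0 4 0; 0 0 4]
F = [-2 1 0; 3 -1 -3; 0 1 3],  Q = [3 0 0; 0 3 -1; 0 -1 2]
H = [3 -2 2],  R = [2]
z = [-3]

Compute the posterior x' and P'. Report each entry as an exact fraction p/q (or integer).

x̄ = F·x = [-2, 5, -5]
P̄ = F·P·Fᵀ + Q = [19 -22 4; -22 70 -41; 4 -41 42]
y = z − H·x̄ = [23]
S = H·P̄·Hᵀ + R = [1261]
K = P̄·Hᵀ·S⁻¹ = [109/1261; -288/1261; 178/1261]
x' = x̄ + K·y = [-15/1261, -319/1261, -2211/1261]
P' = (I − K·H)·P̄ = [12078/1261 3650/1261 -14358/1261; 3650/1261 5326/1261 -437/1261; -14358/1261 -437/1261 21278/1261]

x' = [-15/1261, -319/1261, -2211/1261]
P' = [12078/1261 3650/1261 -14358/1261; 3650/1261 5326/1261 -437/1261; -14358/1261 -437/1261 21278/1261]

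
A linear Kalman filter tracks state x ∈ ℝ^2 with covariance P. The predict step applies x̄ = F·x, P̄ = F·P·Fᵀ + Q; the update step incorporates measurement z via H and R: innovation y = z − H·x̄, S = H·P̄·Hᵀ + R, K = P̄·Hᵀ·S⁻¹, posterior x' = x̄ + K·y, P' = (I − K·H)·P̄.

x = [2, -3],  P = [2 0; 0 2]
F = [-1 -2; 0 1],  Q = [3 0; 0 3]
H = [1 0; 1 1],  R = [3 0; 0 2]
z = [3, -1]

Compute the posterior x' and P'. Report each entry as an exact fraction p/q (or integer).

x' = [105/37, -380/111]
P' = [75/37 -57/37; -57/37 275/111]

x̄ = F·x = [4, -3]
P̄ = F·P·Fᵀ + Q = [13 -4; -4 5]
y = z − H·x̄ = [-1, -2]
S = H·P̄·Hᵀ + R = [16 9; 9 12]
K = P̄·Hᵀ·S⁻¹ = [25/37 9/37; -19/37 52/111]
x' = x̄ + K·y = [105/37, -380/111]
P' = (I − K·H)·P̄ = [75/37 -57/37; -57/37 275/111]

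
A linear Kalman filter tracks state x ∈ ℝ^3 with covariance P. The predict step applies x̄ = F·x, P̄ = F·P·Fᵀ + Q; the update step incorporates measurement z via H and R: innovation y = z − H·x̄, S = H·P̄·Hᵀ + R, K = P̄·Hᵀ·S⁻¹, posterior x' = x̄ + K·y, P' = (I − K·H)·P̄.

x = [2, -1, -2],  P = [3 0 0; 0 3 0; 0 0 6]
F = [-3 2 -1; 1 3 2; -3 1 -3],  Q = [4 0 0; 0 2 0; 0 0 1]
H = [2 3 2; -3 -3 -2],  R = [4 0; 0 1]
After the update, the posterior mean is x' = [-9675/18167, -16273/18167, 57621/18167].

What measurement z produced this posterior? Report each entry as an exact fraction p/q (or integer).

x̄ = F·x = [-6, -5, -1]
P̄ = F·P·Fᵀ + Q = [49 -3 51; -3 56 -36; 51 -36 85]
S = H·P̄·Hᵀ + R = [984 -1171; -1171 1412]
K = P̄·Hᵀ·S⁻¹ = [-11348/18167 -12499/18167; 25203/18167 19782/18167; -20197/18167 -19516/18167]
x' − x̄ = [99327/18167, 74562/18167, 75788/18167] = K·y
y = (KᵀK)⁻¹·Kᵀ·(x' − x̄) = [32, -37]
z = y + H·x̄ = [32, -37] + [-29, 35] = [3, -2]

z = [3, -2]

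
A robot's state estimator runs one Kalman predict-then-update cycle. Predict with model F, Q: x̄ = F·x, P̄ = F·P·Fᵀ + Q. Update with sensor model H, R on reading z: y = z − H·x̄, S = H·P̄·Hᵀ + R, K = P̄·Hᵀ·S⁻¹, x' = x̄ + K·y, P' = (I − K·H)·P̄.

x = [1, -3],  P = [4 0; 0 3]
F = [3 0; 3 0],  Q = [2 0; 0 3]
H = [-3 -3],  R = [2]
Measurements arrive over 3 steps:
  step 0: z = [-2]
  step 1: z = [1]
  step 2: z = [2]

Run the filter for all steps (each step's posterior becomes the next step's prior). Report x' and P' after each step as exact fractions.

step 0: x' = [477/1343, 429/1343], P' = [1750/1343 -1602/1343; -1602/1343 1752/1343]
step 1: x' = [-86817/630121, -116604/630121], P' = [818144/630121 -749772/630121; -749772/630121 820830/630121]
step 2: x' = [-98785965/294694343, -97878573/294694343], P' = [382621930/294694343 -350648262/294694343; -350648262/294694343 383882172/294694343]

step 0: x̄ = F·x = [3, 3]
step 0: P̄ = F·P·Fᵀ + Q = [38 36; 36 39]
step 0: y = z − H·x̄ = [16]
step 0: S = H·P̄·Hᵀ + R = [1343]
step 0: K = P̄·Hᵀ·S⁻¹ = [-222/1343; -225/1343]
step 0: x' = x̄ + K·y = [477/1343, 429/1343]
step 0: P' = (I − K·H)·P̄ = [1750/1343 -1602/1343; -1602/1343 1752/1343]
step 1: x̄ = F·x = [1431/1343, 1431/1343]
step 1: P̄ = F·P·Fᵀ + Q = [18436/1343 15750/1343; 15750/1343 19779/1343]
step 1: y = z − H·x̄ = [9929/1343]
step 1: S = H·P̄·Hᵀ + R = [630121/1343]
step 1: K = P̄·Hᵀ·S⁻¹ = [-102558/630121; -106587/630121]
step 1: x' = x̄ + K·y = [-86817/630121, -116604/630121]
step 1: P' = (I − K·H)·P̄ = [818144/630121 -749772/630121; -749772/630121 820830/630121]
step 2: x̄ = F·x = [-260451/630121, -260451/630121]
step 2: P̄ = F·P·Fᵀ + Q = [8623538/630121 7363296/630121; 7363296/630121 9253659/630121]
step 2: y = z − H·x̄ = [-302464/630121]
step 2: S = H·P̄·Hᵀ + R = [294694343/630121]
step 2: K = P̄·Hᵀ·S⁻¹ = [-47960502/294694343; -49850865/294694343]
step 2: x' = x̄ + K·y = [-98785965/294694343, -97878573/294694343]
step 2: P' = (I − K·H)·P̄ = [382621930/294694343 -350648262/294694343; -350648262/294694343 383882172/294694343]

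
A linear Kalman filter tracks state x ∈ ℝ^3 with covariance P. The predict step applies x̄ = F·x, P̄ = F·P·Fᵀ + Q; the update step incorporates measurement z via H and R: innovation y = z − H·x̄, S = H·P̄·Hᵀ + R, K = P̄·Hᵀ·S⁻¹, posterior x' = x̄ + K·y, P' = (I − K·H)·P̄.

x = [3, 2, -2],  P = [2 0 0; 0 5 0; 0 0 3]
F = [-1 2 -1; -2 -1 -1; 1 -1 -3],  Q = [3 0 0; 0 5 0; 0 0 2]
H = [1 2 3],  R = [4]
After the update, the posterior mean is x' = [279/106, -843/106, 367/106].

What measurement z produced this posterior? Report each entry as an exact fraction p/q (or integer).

x̄ = F·x = [3, -6, 7]
P̄ = F·P·Fᵀ + Q = [28 -3 -3; -3 21 10; -3 10 36]
S = H·P̄·Hᵀ + R = [530]
K = P̄·Hᵀ·S⁻¹ = [13/530; 69/530; 25/106]
x' − x̄ = [-39/106, -207/106, -375/106] = K·y
y = (KᵀK)⁻¹·Kᵀ·(x' − x̄) = [-15]
z = y + H·x̄ = [-15] + [12] = [-3]

z = [-3]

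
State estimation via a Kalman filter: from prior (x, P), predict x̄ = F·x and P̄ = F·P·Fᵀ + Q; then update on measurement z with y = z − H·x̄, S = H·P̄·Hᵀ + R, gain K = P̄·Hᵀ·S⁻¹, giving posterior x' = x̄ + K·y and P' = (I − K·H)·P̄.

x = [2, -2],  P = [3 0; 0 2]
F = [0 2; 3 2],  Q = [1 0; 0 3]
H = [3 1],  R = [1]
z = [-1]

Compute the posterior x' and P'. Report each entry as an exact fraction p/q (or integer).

x̄ = F·x = [-4, 2]
P̄ = F·P·Fᵀ + Q = [9 8; 8 38]
y = z − H·x̄ = [9]
S = H·P̄·Hᵀ + R = [168]
K = P̄·Hᵀ·S⁻¹ = [5/24; 31/84]
x' = x̄ + K·y = [-17/8, 149/28]
P' = (I − K·H)·P̄ = [41/24 -59/12; -59/12 635/42]

x' = [-17/8, 149/28]
P' = [41/24 -59/12; -59/12 635/42]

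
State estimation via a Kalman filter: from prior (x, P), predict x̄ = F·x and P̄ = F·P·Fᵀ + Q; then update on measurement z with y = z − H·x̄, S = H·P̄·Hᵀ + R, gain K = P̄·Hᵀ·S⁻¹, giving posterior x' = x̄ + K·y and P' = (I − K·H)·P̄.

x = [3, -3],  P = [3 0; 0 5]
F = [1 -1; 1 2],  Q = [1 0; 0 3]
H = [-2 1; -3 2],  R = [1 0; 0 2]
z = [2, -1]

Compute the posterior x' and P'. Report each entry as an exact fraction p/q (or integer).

x̄ = F·x = [6, -3]
P̄ = F·P·Fᵀ + Q = [9 -7; -7 26]
y = z − H·x̄ = [17, 23]
S = H·P̄·Hᵀ + R = [91 155; 155 271]
K = P̄·Hᵀ·S⁻¹ = [-35/53 12/53; -475/636 443/636]
x' = x̄ + K·y = [-1/53, 103/318]
P' = (I − K·H)·P̄ = [94/53 153/53; 153/53 3197/636]

x' = [-1/53, 103/318]
P' = [94/53 153/53; 153/53 3197/636]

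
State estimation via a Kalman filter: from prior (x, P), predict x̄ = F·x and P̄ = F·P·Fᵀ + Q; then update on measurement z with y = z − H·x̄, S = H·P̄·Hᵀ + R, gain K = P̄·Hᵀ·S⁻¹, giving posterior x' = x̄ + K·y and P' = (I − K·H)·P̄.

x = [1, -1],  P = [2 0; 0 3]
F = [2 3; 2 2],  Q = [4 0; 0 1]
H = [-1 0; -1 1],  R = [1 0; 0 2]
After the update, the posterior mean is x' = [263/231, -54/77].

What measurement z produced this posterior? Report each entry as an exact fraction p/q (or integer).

z = [-1, -3]

x̄ = F·x = [-1, 0]
P̄ = F·P·Fᵀ + Q = [39 26; 26 21]
S = H·P̄·Hᵀ + R = [40 13; 13 10]
K = P̄·Hᵀ·S⁻¹ = [-221/231 -13/231; -65/77 46/77]
x' − x̄ = [494/231, -54/77] = K·y
y = (KᵀK)⁻¹·Kᵀ·(x' − x̄) = [-2, -4]
z = y + H·x̄ = [-2, -4] + [1, 1] = [-1, -3]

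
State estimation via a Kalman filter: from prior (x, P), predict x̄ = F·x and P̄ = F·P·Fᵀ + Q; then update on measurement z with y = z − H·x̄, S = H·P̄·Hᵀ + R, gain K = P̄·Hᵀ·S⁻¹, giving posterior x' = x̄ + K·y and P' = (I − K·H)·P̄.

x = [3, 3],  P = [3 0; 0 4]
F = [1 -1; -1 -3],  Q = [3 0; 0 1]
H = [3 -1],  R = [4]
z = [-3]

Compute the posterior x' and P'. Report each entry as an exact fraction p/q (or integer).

x̄ = F·x = [0, -12]
P̄ = F·P·Fᵀ + Q = [10 9; 9 40]
y = z − H·x̄ = [-15]
S = H·P̄·Hᵀ + R = [80]
K = P̄·Hᵀ·S⁻¹ = [21/80; -13/80]
x' = x̄ + K·y = [-63/16, -153/16]
P' = (I − K·H)·P̄ = [359/80 993/80; 993/80 3031/80]

x' = [-63/16, -153/16]
P' = [359/80 993/80; 993/80 3031/80]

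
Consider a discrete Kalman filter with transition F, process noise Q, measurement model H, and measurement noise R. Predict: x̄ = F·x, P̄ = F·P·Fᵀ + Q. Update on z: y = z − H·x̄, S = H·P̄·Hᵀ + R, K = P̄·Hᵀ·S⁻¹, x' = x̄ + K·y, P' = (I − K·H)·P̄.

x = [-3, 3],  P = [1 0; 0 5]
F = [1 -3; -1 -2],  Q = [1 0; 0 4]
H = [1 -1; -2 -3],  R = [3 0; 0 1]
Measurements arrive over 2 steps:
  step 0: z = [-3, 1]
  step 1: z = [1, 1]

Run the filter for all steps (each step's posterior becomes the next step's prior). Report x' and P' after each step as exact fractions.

step 0: x̄ = F·x = [-12, -3]
step 0: P̄ = F·P·Fᵀ + Q = [47 29; 29 25]
step 0: y = z − H·x̄ = [6, -32]
step 0: S = H·P̄·Hᵀ + R = [17 -48; -48 762]
step 0: K = P̄·Hᵀ·S⁻¹ = [838/1775 -2213/10650; -556/1775 -2069/10650]
step 0: x' = x̄ + K·y = [-13408/5325, 7121/5325]
step 0: P' = (I − K·H)·P̄ = [9493/10650 -5591/10650; -5591/10650 4417/10650]
step 1: x̄ = F·x = [-34771/5325, -278/1775]
step 1: P̄ = F·P·Fᵀ + Q = [46721/5325 1903/1775; 1903/1775 15799/3550]
step 1: y = z − H·x̄ = [39262/5325, -66719/5325]
step 1: S = H·P̄·Hᵀ + R = [149953/10650 -56111/10650; -56111/10650 948007/10650]
step 1: K = P̄·Hᵀ·S⁻¹ = [6136249/13052399 -2681489/13052399; -4072129/13052399 -2513156/13052399]
step 1: x' = x̄ + K·y = [-6388224/13052399, -580352/13052399]
step 1: P' = (I − K·H)·P̄ = [11581546/13052399 -6827201/13052399; -6827201/13052399 5389186/13052399]

step 0: x' = [-13408/5325, 7121/5325], P' = [9493/10650 -5591/10650; -5591/10650 4417/10650]
step 1: x' = [-6388224/13052399, -580352/13052399], P' = [11581546/13052399 -6827201/13052399; -6827201/13052399 5389186/13052399]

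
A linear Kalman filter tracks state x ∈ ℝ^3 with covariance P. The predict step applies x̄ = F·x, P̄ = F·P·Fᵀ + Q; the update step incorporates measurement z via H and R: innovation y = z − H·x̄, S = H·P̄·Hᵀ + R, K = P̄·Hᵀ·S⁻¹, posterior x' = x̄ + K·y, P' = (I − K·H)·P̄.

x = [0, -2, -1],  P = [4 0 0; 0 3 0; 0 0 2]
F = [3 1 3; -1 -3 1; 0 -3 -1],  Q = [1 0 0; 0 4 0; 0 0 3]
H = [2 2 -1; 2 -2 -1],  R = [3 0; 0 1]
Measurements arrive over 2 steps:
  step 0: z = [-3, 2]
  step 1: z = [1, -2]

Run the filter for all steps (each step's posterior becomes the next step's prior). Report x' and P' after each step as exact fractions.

step 0: x' = [113024/145739, -178752/145739, 298765/145739], P' = [497586/145739 25423/145739 921047/145739; 25423/145739 35963/145739 15159/145739; 921047/145739 15159/145739 1838224/145739]
step 1: x' = [21750580292/24862893201, 21386042494/24862893201, 17779428953/8287631067], P' = [25325446010/24862893201 3436222381/24862893201 12991192961/8287631067; 3436222381/24862893201 6039480869/24862893201 271522267/8287631067; 12991192961/8287631067 271522267/8287631067 8811387914/2762543689]

step 0: x̄ = F·x = [-5, 5, 7]
step 0: P̄ = F·P·Fᵀ + Q = [58 -15 -15; -15 37 25; -15 25 32]
step 0: y = z − H·x̄ = [4, 29]
step 0: S = H·P̄·Hᵀ + R = [255 176; 176 693]
step 0: K = P̄·Hᵀ·S⁻¹ = [3787/13249 23279/145739; 3261/13249 -36239/145739; 1036/13249 -26448/145739]
step 0: x' = x̄ + K·y = [113024/145739, -178752/145739, 298765/145739]
step 0: P' = (I − K·H)·P̄ = [497586/145739 25423/145739 921047/145739; 25423/145739 35963/145739 15159/145739; 921047/145739 15159/145739 1838224/145739]
step 1: x̄ = F·x = [1056615/145739, 721997/145739, 237491/145739]
step 1: P̄ = F·P·Fᵀ + Q = [38026330/145739 3538523/145739 -8766099/145739; 3538523/145739 1461923/145739 -517241/145739; -8766099/145739 -517241/145739 2690062/145739]
step 1: y = z − H·x̄ = [-3173994/145739, -723223/145739]
step 1: S = H·P̄·Hᵀ + R = [226521835/145739 184012086/145739; 184012086/145739 165476061/145739]
step 1: K = P̄·Hᵀ·S⁻¹ = [2061084211/8287631067 4804868375/24862893201; 2015204411/8287631067 -6021083777/24862893201; 10140746/2762543689 -994822354/8287631067]
step 1: x' = x̄ + K·y = [21750580292/24862893201, 21386042494/24862893201, 17779428953/8287631067]
step 1: P' = (I − K·H)·P̄ = [25325446010/24862893201 3436222381/24862893201 12991192961/8287631067; 3436222381/24862893201 6039480869/24862893201 271522267/8287631067; 12991192961/8287631067 271522267/8287631067 8811387914/2762543689]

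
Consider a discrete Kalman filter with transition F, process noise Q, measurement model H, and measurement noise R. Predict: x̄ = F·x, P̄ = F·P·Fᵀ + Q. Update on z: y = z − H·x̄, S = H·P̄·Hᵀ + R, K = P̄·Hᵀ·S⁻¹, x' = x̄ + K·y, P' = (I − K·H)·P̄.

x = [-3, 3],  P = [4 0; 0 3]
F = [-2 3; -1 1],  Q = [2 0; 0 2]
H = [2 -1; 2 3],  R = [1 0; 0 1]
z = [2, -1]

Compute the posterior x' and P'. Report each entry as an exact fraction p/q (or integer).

x̄ = F·x = [15, 6]
P̄ = F·P·Fᵀ + Q = [45 17; 17 9]
y = z − H·x̄ = [-22, -49]
S = H·P̄·Hᵀ + R = [122 221; 221 466]
K = P̄·Hᵀ·S⁻¹ = [2857/8011 1069/8011; -1831/8011 1917/8011]
x' = x̄ + K·y = [4930/8011, -5585/8011]
P' = (I − K·H)·P̄ = [1205/8011 -447/8011; -447/8011 937/8011]

x' = [4930/8011, -5585/8011]
P' = [1205/8011 -447/8011; -447/8011 937/8011]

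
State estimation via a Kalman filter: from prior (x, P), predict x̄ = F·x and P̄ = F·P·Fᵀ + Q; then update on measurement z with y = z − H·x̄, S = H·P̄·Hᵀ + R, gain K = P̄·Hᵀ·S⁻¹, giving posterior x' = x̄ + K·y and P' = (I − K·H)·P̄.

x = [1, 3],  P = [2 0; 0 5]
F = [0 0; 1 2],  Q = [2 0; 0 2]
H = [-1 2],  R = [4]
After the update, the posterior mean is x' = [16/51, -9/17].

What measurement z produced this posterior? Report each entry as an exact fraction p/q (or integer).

x̄ = F·x = [0, 7]
P̄ = F·P·Fᵀ + Q = [2 0; 0 24]
S = H·P̄·Hᵀ + R = [102]
K = P̄·Hᵀ·S⁻¹ = [-1/51; 8/17]
x' − x̄ = [16/51, -128/17] = K·y
y = (KᵀK)⁻¹·Kᵀ·(x' − x̄) = [-16]
z = y + H·x̄ = [-16] + [14] = [-2]

z = [-2]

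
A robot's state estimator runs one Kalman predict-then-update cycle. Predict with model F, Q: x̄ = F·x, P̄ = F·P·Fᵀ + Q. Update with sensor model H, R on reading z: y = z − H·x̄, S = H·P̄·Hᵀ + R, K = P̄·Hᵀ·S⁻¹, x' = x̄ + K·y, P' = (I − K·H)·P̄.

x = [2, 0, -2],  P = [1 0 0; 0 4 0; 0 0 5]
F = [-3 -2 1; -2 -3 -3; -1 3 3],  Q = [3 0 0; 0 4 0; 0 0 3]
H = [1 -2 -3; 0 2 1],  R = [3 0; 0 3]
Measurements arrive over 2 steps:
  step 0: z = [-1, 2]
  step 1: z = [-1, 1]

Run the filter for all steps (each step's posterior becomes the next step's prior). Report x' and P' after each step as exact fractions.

step 0: x̄ = F·x = [-8, 2, -8]
step 0: P̄ = F·P·Fᵀ + Q = [33 15 -6; 15 89 -79; -6 -79 85]
step 0: y = z − H·x̄ = [-13, 6]
step 0: S = H·P̄·Hᵀ + R = [185 45; 45 128]
step 0: K = P̄·Hᵀ·S⁻¹ = [1608/21655 699/4331; 5017/21655 2997/4331; -9899/21655 -1774/4331]
step 0: x' = x̄ + K·y = [-173174/21655, 67999/21655, -97773/21655]
step 0: P' = (I − K·H)·P̄ = [596967/21655 -140172/21655 290829/21655; -140172/21655 72522/21655 -100089/21655; 290829/21655 -100089/21655 173568/21655]
step 1: x̄ = F·x = [285751/21655, 87134/4331, 83852/21655]
step 1: P̄ = F·P·Fᵀ + Q = [2874642/21655 681906/4331 249654/21655; 681906/4331 939116/4331 65751/4331; 249654/21655 65751/4331 171198/21655]
step 1: y = z − H·x̄ = [163098/4331, -933537/21655]
step 1: S = H·P̄·Hᵀ + R = [2414345/4331 -2971448/4331; -2971448/4331 20333503/21655]
step 1: K = P̄·Hᵀ·S⁻¹ = [16399812/42284095 5336514/8456819; 42013331/380556855 42522751/76111371; -98883902/380556855 -11348476/76111371]
step 1: x' = x̄ + K·y = [3611431/6040585, 3465271/18121755, 9329708/18121755]
step 1: P' = (I − K·H)·P̄ = [457664694/42284095 -42080532/42284095 164208774/42284095; -42080532/42284095 201524048/126852285 -190434341/126852285; 164208774/42284095 -190434341/126852285 324126302/126852285]

step 0: x' = [-173174/21655, 67999/21655, -97773/21655], P' = [596967/21655 -140172/21655 290829/21655; -140172/21655 72522/21655 -100089/21655; 290829/21655 -100089/21655 173568/21655]
step 1: x' = [3611431/6040585, 3465271/18121755, 9329708/18121755], P' = [457664694/42284095 -42080532/42284095 164208774/42284095; -42080532/42284095 201524048/126852285 -190434341/126852285; 164208774/42284095 -190434341/126852285 324126302/126852285]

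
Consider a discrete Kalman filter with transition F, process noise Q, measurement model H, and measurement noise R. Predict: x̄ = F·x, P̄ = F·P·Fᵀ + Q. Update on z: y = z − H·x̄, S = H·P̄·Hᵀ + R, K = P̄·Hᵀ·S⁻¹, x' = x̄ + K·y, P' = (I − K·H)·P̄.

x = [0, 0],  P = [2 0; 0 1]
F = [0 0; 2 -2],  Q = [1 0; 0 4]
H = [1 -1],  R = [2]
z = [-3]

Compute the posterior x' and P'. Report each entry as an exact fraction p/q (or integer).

x̄ = F·x = [0, 0]
P̄ = F·P·Fᵀ + Q = [1 0; 0 16]
y = z − H·x̄ = [-3]
S = H·P̄·Hᵀ + R = [19]
K = P̄·Hᵀ·S⁻¹ = [1/19; -16/19]
x' = x̄ + K·y = [-3/19, 48/19]
P' = (I − K·H)·P̄ = [18/19 16/19; 16/19 48/19]

x' = [-3/19, 48/19]
P' = [18/19 16/19; 16/19 48/19]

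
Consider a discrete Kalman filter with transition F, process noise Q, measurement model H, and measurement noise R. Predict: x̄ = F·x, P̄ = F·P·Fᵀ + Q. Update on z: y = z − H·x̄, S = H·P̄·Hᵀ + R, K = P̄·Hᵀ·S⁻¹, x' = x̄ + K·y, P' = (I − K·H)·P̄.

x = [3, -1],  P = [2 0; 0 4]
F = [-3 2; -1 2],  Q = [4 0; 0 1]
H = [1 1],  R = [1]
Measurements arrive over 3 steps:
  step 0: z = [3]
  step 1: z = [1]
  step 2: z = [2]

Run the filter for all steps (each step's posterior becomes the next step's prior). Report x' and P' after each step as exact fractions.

step 0: x' = [3/17, 269/102], P' = [46/17 -36/17; -36/17 257/102]
step 1: x' = [-3278/4013, 15033/8026], P' = [6376/4013 -3852/4013; -3852/4013 10631/8026]
step 2: x' = [107021/167203, 244961/167203], P' = [264998/167203 -158934/167203; -158934/167203 436133/334406]

step 0: x̄ = F·x = [-11, -5]
step 0: P̄ = F·P·Fᵀ + Q = [38 22; 22 19]
step 0: y = z − H·x̄ = [19]
step 0: S = H·P̄·Hᵀ + R = [102]
step 0: K = P̄·Hᵀ·S⁻¹ = [10/17; 41/102]
step 0: x' = x̄ + K·y = [3/17, 269/102]
step 0: P' = (I − K·H)·P̄ = [46/17 -36/17; -36/17 257/102]
step 1: x̄ = F·x = [242/51, 260/51]
step 1: P̄ = F·P·Fᵀ + Q = [3256/51 1792/51; 1792/51 1135/51]
step 1: y = z − H·x̄ = [-451/51]
step 1: S = H·P̄·Hᵀ + R = [8026/51]
step 1: K = P̄·Hᵀ·S⁻¹ = [2524/4013; 2927/8026]
step 1: x' = x̄ + K·y = [-3278/4013, 15033/8026]
step 1: P' = (I − K·H)·P̄ = [6376/4013 -3852/4013; -3852/4013 10631/8026]
step 2: x̄ = F·x = [24867/4013, 18311/4013]
step 2: P̄ = F·P·Fᵀ + Q = [140922/4013 71206/4013; 71206/4013 47059/4013]
step 2: y = z − H·x̄ = [-35152/4013]
step 2: S = H·P̄·Hᵀ + R = [334406/4013]
step 2: K = P̄·Hᵀ·S⁻¹ = [106064/167203; 118265/334406]
step 2: x' = x̄ + K·y = [107021/167203, 244961/167203]
step 2: P' = (I − K·H)·P̄ = [264998/167203 -158934/167203; -158934/167203 436133/334406]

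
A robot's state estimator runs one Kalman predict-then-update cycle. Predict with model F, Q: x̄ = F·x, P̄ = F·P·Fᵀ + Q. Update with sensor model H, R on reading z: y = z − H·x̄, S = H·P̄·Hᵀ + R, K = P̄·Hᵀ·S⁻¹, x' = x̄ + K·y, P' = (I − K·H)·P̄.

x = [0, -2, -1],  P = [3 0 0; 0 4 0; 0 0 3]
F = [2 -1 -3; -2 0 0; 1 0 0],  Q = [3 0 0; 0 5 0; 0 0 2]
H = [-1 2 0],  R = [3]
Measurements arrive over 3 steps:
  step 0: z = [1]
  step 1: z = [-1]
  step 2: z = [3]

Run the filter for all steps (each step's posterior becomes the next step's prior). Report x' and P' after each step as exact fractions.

step 0: x' = [27/11, 92/55, -36/55], P' = [538/33 248/33 -18/11; 248/33 689/165 -54/55; -18/11 -54/55 167/55]
step 1: x' = [50555/100196, -14145/50098, 12855/50098], P' = [1530039/100196 357339/50098 -94767/50098; 357339/50098 101736/25049 -29583/25049; -94767/50098 -29583/25049 84527/25049]
step 2: x' = [-40738553/29336756, 23219549/29336756, -20444159/58673512], P' = [234182301/14668378 109504011/14668378 -58923081/29336756; 109504011/14668378 61903359/14668378 -36237159/29336756; -58923081/29336756 -36237159/29336756 198754973/58673512]

step 0: x̄ = F·x = [5, 0, 0]
step 0: P̄ = F·P·Fᵀ + Q = [46 -12 6; -12 17 -6; 6 -6 5]
step 0: y = z − H·x̄ = [6]
step 0: S = H·P̄·Hᵀ + R = [165]
step 0: K = P̄·Hᵀ·S⁻¹ = [-14/33; 46/165; -6/55]
step 0: x' = x̄ + K·y = [27/11, 92/55, -36/55]
step 0: P' = (I − K·H)·P̄ = [538/33 248/33 -18/11; 248/33 689/165 -54/55; -18/11 -54/55 167/55]
step 1: x̄ = F·x = [26/5, -54/11, 27/11]
step 1: P̄ = F·P·Fᵀ + Q = [417/5 -60 30; -60 2317/33 -1076/33; 30 -1076/33 604/33]
step 1: y = z − H·x̄ = [771/55]
step 1: S = H·P̄·Hᵀ + R = [100196/165]
step 1: K = P̄·Hᵀ·S⁻¹ = [-33561/100196; 16535/50098; -7855/50098]
step 1: x' = x̄ + K·y = [50555/100196, -14145/50098, 12855/50098]
step 1: P' = (I − K·H)·P̄ = [1530039/100196 357339/50098 -94767/50098; 357339/50098 101736/25049 -29583/25049; -94767/50098 -29583/25049 84527/25049]
step 2: x̄ = F·x = [26135/50098, -50555/50098, 50555/100196]
step 2: P̄ = F·P·Fᵀ + Q = [2144091/25049 -1457001/25049 1457001/50098; -1457001/25049 1655284/25049 -1530039/50098; 1457001/50098 -1530039/50098 1730431/100196]
step 2: y = z − H·x̄ = [277539/50098]
step 2: S = H·P̄·Hᵀ + R = [14668378/25049]
step 2: K = P̄·Hᵀ·S⁻¹ = [-5058093/14668378; 4767569/14668378; -4517079/29336756]
step 2: x' = x̄ + K·y = [-40738553/29336756, 23219549/29336756, -20444159/58673512]
step 2: P' = (I − K·H)·P̄ = [234182301/14668378 109504011/14668378 -58923081/29336756; 109504011/14668378 61903359/14668378 -36237159/29336756; -58923081/29336756 -36237159/29336756 198754973/58673512]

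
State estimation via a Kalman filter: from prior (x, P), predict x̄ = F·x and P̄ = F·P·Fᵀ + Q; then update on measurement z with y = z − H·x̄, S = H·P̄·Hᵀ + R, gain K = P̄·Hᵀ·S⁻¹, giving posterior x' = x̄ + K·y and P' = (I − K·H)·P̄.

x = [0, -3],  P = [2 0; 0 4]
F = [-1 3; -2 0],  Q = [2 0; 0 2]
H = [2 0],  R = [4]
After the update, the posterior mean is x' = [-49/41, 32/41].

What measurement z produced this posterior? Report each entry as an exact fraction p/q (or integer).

z = [-2]

x̄ = F·x = [-9, 0]
P̄ = F·P·Fᵀ + Q = [40 4; 4 10]
S = H·P̄·Hᵀ + R = [164]
K = P̄·Hᵀ·S⁻¹ = [20/41; 2/41]
x' − x̄ = [320/41, 32/41] = K·y
y = (KᵀK)⁻¹·Kᵀ·(x' − x̄) = [16]
z = y + H·x̄ = [16] + [-18] = [-2]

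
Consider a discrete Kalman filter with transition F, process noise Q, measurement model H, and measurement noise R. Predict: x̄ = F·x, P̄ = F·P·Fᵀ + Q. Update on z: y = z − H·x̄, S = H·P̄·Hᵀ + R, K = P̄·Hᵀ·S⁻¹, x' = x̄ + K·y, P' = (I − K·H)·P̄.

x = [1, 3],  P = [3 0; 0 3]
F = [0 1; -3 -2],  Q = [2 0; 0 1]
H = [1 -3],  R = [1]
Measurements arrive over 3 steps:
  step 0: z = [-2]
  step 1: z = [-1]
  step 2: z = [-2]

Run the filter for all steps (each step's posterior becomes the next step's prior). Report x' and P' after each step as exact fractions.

step 0: x̄ = F·x = [3, -9]
step 0: P̄ = F·P·Fᵀ + Q = [5 -6; -6 40]
step 0: y = z − H·x̄ = [-32]
step 0: S = H·P̄·Hᵀ + R = [402]
step 0: K = P̄·Hᵀ·S⁻¹ = [23/402; -21/67]
step 0: x' = x̄ + K·y = [235/201, 69/67]
step 0: P' = (I − K·H)·P̄ = [1481/402 81/67; 81/67 34/67]
step 1: x̄ = F·x = [69/67, -373/67]
step 1: P̄ = F·P·Fᵀ + Q = [168/67 -311/67; -311/67 6793/134]
step 1: y = z − H·x̄ = [-1255/67]
step 1: S = H·P̄·Hᵀ + R = [65339/134]
step 1: K = P̄·Hᵀ·S⁻¹ = [2202/65339; -21001/65339]
step 1: x' = x̄ + K·y = [26043/65339, 29624/65339]
step 1: P' = (I − K·H)·P̄ = [127650/65339 41816/65339; 41816/65339 20939/65339]
step 2: x̄ = F·x = [29624/65339, -137377/65339]
step 2: P̄ = F·P·Fᵀ + Q = [151617/65339 -167326/65339; -167326/65339 1799737/65339]
step 2: y = z − H·x̄ = [-572433/65339]
step 2: S = H·P̄·Hᵀ + R = [17418545/65339]
step 2: K = P̄·Hᵀ·S⁻¹ = [130719/3483709; -5566537/17418545]
step 2: x' = x̄ + K·y = [434251/3483709, 12145304/17418545]
step 2: P' = (I − K·H)·P̄ = [6776232/3483709 2215171/3483709; 2215171/3483709 5547464/17418545]

step 0: x' = [235/201, 69/67], P' = [1481/402 81/67; 81/67 34/67]
step 1: x' = [26043/65339, 29624/65339], P' = [127650/65339 41816/65339; 41816/65339 20939/65339]
step 2: x' = [434251/3483709, 12145304/17418545], P' = [6776232/3483709 2215171/3483709; 2215171/3483709 5547464/17418545]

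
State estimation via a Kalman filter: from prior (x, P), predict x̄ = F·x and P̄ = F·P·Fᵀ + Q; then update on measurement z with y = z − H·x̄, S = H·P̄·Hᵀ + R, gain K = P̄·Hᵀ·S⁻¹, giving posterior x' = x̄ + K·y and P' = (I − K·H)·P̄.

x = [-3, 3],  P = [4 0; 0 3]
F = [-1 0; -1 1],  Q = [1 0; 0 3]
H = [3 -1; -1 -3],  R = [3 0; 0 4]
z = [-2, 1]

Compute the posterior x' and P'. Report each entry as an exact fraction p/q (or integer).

x̄ = F·x = [3, 6]
P̄ = F·P·Fᵀ + Q = [5 4; 4 10]
y = z − H·x̄ = [-5, 22]
S = H·P̄·Hᵀ + R = [34 -17; -17 123]
K = P̄·Hᵀ·S⁻¹ = [1064/3893 -23/229; -332/3893 -66/229]
x' = x̄ + K·y = [-2243/3893, 334/3893]
P' = (I − K·H)·P̄ = [1114/3893 150/3893; 150/3893 1446/3893]

x' = [-2243/3893, 334/3893]
P' = [1114/3893 150/3893; 150/3893 1446/3893]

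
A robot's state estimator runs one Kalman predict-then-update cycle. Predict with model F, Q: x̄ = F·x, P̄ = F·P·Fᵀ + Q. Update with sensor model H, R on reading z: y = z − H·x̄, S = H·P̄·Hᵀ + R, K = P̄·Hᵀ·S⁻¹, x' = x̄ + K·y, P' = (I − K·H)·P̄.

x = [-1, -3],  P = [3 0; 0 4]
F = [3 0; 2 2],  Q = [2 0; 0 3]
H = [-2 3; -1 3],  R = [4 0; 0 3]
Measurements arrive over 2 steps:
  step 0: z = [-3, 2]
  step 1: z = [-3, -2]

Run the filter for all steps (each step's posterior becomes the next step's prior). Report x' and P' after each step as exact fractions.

step 0: x' = [5987/1631, 2687/1631], P' = [36573/6524 8733/3262; 8733/3262 2393/1631]
step 1: x' = [33921887/25076647, -2791169/25076647], P' = [125295213/25076647 61599738/25076647; 61599738/25076647 34904656/25076647]

step 0: x̄ = F·x = [-3, -8]
step 0: P̄ = F·P·Fᵀ + Q = [29 18; 18 31]
step 0: y = z − H·x̄ = [15, 23]
step 0: S = H·P̄·Hᵀ + R = [183 175; 175 203]
step 0: K = P̄·Hᵀ·S⁻¹ = [-741/932 5275/6524; -111/466 1875/3262]
step 0: x' = x̄ + K·y = [5987/1631, 2687/1631]
step 0: P' = (I − K·H)·P̄ = [36573/6524 8733/3262; 8733/3262 2393/1631]
step 1: x̄ = F·x = [17961/1631, 17348/1631]
step 1: P̄ = F·P·Fᵀ + Q = [342205/6524 162117/3262; 162117/3262 85970/1631]
step 1: y = z − H·x̄ = [-21015/1631, -5335/233]
step 1: S = H·P̄·Hᵀ + R = [149757/1631 30758/233; 30758/233 215899/932]
step 1: K = P̄·Hᵀ·S⁻¹ = [-16447803/25076647 19834667/25076647; -4621377/25076647 14371410/25076647]
step 1: x' = x̄ + K·y = [33921887/25076647, -2791169/25076647]
step 1: P' = (I − K·H)·P̄ = [125295213/25076647 61599738/25076647; 61599738/25076647 34904656/25076647]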